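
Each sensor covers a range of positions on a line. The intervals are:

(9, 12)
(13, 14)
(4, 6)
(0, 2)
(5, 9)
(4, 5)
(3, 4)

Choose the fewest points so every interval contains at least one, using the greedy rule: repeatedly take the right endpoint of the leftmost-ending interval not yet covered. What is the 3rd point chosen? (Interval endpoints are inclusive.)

Process intervals by earliest right end; each time one isn't hit yet, stab at its right endpoint.
Sorted: [0,2] [3,4] [4,5] [4,6] [5,9] [9,12] [13,14]
{[0,2]} hit by 2; {[3,4],[4,5],[4,6]} hit by 4; {[5,9],[9,12]} hit by 9; {[13,14]} hit by 14.
Points: 2, 4, 9, 14 (4 total).

9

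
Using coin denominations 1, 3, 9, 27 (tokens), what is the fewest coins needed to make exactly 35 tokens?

Greedy: take as many of the largest coin as possible, then repeat with the remainder.
35 − 1×27→8 − 2×3→2 − 2×1→0
Total coins = 1 + 2 + 2 = 5

5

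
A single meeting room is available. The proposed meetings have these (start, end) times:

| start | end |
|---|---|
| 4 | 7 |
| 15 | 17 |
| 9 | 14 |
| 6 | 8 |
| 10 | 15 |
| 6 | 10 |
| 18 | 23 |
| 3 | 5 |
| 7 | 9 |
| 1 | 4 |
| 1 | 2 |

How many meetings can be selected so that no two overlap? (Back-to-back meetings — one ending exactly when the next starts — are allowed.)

Order by finish time; keep every interval that doesn't clash with the previous kept one.
By end time: (1,2), (1,4), (3,5), (4,7), (6,8), (7,9), (6,10), (9,14), (10,15), (15,17), (18,23).
Pick (1,2); next start ≥ 2 → (3,5); next start ≥ 5 → (6,8); next start ≥ 8 → (9,14); next start ≥ 14 → (15,17); next start ≥ 17 → (18,23).
Selected 6 meetings.

6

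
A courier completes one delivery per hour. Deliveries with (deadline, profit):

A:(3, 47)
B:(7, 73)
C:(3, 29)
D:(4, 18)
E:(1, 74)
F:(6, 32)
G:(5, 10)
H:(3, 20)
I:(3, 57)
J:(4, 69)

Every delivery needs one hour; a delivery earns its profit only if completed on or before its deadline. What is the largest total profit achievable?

Sort by profit descending; place each in the latest free slot ≤ its deadline.
Profit order: E=74 B=73 J=69 I=57 A=47 F=32 C=29 H=20 D=18 G=10
Assign: E→slot 1, B→slot 7, J→slot 4, I→slot 3, A→slot 2, F→slot 6, C skipped, H skipped, D skipped, G→slot 5.
Slots: [1:E] [2:A] [3:I] [4:J] [5:G] [6:F] [7:B]
Profit = 74 + 47 + 57 + 69 + 10 + 32 + 73 = 362

362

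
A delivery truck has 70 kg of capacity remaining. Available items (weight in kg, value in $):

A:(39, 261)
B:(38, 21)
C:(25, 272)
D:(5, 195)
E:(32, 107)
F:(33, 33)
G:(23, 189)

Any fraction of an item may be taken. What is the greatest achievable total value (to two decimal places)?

769.77

Greedy by value/weight ratio, highest first.
Order: D (195/5=39.00) > C (272/25=10.88) > G (189/23=8.22) > A (261/39=6.69) > E (107/32=3.34) > F (33/33=1.00) > B (21/38=0.55)
Fill: take D (5 @ 195) → take C (25 @ 272) → take G (23 @ 189) → take 17/39 of A → 113.77; 70/70 used.
Total value = 769.77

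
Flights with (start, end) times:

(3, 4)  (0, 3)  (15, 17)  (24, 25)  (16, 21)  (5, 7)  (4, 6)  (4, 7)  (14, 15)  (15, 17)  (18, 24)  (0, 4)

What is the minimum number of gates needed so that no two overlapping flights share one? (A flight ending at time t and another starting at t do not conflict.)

3

The answer is the maximum number of intervals overlapping at any instant.
starts: [0, 0, 3, 4, 4, 5, 14, 15, 15, 16, 18, 24]
ends:   [3, 4, 4, 6, 7, 7, 15, 17, 17, 21, 24, 25]
s0→1 s0→2 e3→1 s3→2 e4→1 e4→0 s4→1 s4→2 s5→3  — peak 3.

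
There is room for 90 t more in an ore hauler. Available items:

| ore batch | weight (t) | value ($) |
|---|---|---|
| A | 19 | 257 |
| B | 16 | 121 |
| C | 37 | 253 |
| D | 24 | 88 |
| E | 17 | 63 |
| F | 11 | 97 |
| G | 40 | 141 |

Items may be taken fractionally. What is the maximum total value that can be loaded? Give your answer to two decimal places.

Order: A (257/19=13.53) > F (97/11=8.82) > B (121/16=7.56) > C (253/37=6.84) > E (63/17=3.71) > D (88/24=3.67) > G (141/40=3.52)
Fill: take A (19 @ 257) → take F (11 @ 97) → take B (16 @ 121) → take C (37 @ 253) → take 7/17 of E → 25.94; 90/90 used.
Total value = 753.94

753.94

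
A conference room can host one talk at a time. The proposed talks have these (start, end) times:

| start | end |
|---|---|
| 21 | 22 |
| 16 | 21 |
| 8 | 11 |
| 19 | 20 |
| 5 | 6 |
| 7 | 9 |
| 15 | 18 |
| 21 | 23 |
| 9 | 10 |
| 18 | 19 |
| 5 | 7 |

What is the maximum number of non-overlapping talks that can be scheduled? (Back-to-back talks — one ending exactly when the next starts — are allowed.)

7

Order by finish time; keep every interval that doesn't clash with the previous kept one.
Sorted by end: (5,6)  (5,7)  (7,9)  (9,10)  (8,11)  (15,18)  (18,19)  (19,20)  (16,21)  (21,22)  (21,23)
take (5,6); take (7,9); take (9,10); take (15,18); take (18,19); take (19,20); take (21,22); skip (21,23).
Selected 7 talks.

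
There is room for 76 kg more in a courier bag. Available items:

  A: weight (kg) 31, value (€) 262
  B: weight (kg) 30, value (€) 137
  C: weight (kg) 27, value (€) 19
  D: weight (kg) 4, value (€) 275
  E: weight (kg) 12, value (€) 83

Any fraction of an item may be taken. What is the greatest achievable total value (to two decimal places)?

752.43

Ratios (sorted): D 68.75, A 8.45, E 6.92, B 4.57, C 0.70
take D (4 @ 275); take A (31 @ 262); take E (12 @ 83); take 29/30 of B → 132.43. Capacity used 76/76.
Total value = 752.43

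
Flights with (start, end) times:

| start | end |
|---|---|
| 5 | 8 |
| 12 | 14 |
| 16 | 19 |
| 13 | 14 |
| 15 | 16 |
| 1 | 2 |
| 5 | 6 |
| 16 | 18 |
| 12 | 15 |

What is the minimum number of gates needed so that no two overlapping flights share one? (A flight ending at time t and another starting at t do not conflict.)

3

Events (time:±→running): 1:+→1 2:-→0 5:+→1 5:+→2 6:-→1 8:-→0 12:+→1 12:+→2 13:+→3 … peak 3.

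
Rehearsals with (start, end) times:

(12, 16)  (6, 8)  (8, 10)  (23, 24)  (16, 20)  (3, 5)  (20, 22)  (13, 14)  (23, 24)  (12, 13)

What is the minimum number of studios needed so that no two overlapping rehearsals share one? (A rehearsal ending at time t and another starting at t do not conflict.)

starts: [3, 6, 8, 12, 12, 13, 16, 20, 23, 23]
ends:   [5, 8, 10, 13, 14, 16, 20, 22, 24, 24]
s3→1 e5→0 s6→1 e8→0 s8→1 e10→0 s12→1 s12→2  — peak 2.

2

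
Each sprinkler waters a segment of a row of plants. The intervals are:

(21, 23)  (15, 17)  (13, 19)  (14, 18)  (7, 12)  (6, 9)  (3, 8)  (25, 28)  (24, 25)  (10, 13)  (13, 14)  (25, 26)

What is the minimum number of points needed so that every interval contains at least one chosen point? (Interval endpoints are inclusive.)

Process intervals by earliest right end; each time one isn't hit yet, stab at its right endpoint.
Sorted: [3,8] [6,9] [7,12] [10,13] [13,14] [15,17] [14,18] [13,19] [21,23] [24,25] [25,26] [25,28]
{[3,8],[6,9],[7,12]} hit by 8; {[10,13],[13,14]} hit by 13; {[15,17],[14,18],[13,19]} hit by 17; {[21,23]} hit by 23; {[24,25],[25,26],[25,28]} hit by 25.
Points: 8, 13, 17, 23, 25 (5 total).

5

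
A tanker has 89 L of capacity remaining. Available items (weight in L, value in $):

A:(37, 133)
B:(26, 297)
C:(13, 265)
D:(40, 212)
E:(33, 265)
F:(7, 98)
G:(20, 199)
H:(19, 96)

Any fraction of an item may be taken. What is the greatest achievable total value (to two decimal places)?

Greedy by value/weight ratio, highest first.
Order: C (265/13=20.38) > F (98/7=14.00) > B (297/26=11.42) > G (199/20=9.95) > E (265/33=8.03) > D (212/40=5.30) > H (96/19=5.05) > A (133/37=3.59)
Fill: take C (13 @ 265) → take F (7 @ 98) → take B (26 @ 297) → take G (20 @ 199) → take 23/33 of E → 184.70; 89/89 used.
Total value = 1043.70

1043.70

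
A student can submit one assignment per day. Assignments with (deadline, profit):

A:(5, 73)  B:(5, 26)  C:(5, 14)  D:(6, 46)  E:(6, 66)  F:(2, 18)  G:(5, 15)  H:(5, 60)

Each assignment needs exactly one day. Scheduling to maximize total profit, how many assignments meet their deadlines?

6

Take jobs in profit order; each goes to the latest open slot no later than its deadline.
Profit order: A=73 E=66 H=60 D=46 B=26 F=18 G=15 C=14
Assign: A→slot 5, E→slot 6, H→slot 4, D→slot 3, B→slot 2, F→slot 1, G skipped, C skipped.
Slots: [1:F] [2:B] [3:D] [4:H] [5:A] [6:E]
6 of 8 scheduled.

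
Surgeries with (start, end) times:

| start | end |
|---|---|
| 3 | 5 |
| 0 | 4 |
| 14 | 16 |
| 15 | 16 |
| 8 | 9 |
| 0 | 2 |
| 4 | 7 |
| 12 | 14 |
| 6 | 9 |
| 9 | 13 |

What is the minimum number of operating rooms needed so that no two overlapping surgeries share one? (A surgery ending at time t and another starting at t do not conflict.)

starts: [0, 0, 3, 4, 6, 8, 9, 12, 14, 15]
ends:   [2, 4, 5, 7, 9, 9, 13, 14, 16, 16]
s0→1 s0→2  — peak 2.

2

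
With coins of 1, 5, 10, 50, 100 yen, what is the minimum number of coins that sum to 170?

4

170 = 1×100 + 1×50 + 2×10
Total coins = 1 + 1 + 2 = 4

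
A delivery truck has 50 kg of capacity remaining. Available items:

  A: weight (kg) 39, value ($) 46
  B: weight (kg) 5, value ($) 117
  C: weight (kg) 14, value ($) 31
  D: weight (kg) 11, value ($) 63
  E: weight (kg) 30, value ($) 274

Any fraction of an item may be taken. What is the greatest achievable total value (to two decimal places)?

Greedy by value/weight ratio, highest first.
Order: B (117/5=23.40) > E (274/30=9.13) > D (63/11=5.73) > C (31/14=2.21) > A (46/39=1.18)
Fill: take B (5 @ 117) → take E (30 @ 274) → take D (11 @ 63) → take 4/14 of C → 8.86; 50/50 used.
Total value = 462.86

462.86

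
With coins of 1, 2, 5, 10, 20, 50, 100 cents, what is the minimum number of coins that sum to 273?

273 − 2×100→73 − 1×50→23 − 1×20→3 − 1×2→1 − 1×1→0
Total coins = 2 + 1 + 1 + 1 + 1 = 6

6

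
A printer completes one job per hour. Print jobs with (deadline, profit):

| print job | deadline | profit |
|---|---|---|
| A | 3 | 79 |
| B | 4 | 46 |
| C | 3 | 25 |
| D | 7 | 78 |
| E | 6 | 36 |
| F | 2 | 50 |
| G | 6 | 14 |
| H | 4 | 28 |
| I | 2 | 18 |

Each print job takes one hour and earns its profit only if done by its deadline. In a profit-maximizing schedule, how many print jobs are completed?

Sort by profit descending; place each in the latest free slot ≤ its deadline.
By profit: A(d3,79), D(d7,78), F(d2,50), B(d4,46), E(d6,36), H(d4,28), C(d3,25), I(d2,18), G(d6,14)
A→slot 3; D→slot 7; F→slot 2; B→slot 4; E→slot 6; H→slot 1; C skipped; I skipped; G→slot 5.
7 of 9 scheduled.

7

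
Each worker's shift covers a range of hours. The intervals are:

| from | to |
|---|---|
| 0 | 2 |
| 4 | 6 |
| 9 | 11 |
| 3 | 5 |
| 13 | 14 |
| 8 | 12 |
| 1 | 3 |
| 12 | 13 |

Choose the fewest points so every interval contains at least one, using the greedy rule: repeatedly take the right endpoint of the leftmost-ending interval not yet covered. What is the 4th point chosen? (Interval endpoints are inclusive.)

13

Process intervals by earliest right end; each time one isn't hit yet, stab at its right endpoint.
By right end: [0,2]  [1,3]  [3,5]  [4,6]  [9,11]  [8,12]  [12,13]  [13,14]
[0,2] uncovered → point at 2; [3,5] uncovered → point at 5; [9,11] uncovered → point at 11; [12,13] uncovered → point at 13.
Points: 2, 5, 11, 13 (4 total).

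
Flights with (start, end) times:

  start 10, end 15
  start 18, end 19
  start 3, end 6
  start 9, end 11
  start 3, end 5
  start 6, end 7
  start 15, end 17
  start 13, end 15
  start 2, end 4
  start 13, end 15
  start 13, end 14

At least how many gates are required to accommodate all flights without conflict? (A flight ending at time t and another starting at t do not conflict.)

4

Count concurrent intervals with a sweep; the peak is the room count.
Events (time:±→running): 2:+→1 3:+→2 3:+→3 4:-→2 5:-→1 6:-→0 6:+→1 7:-→0 9:+→1 10:+→2 11:-→1 13:+→2 13:+→3 13:+→4 … peak 4.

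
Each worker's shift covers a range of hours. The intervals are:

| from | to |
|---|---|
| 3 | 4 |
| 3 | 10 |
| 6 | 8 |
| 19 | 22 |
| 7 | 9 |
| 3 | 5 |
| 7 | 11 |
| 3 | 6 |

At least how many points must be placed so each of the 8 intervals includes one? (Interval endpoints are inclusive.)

3

Process intervals by earliest right end; each time one isn't hit yet, stab at its right endpoint.
By right end: [3,4]  [3,5]  [3,6]  [6,8]  [7,9]  [3,10]  [7,11]  [19,22]
[3,4] uncovered → point at 4; [6,8] uncovered → point at 8; [19,22] uncovered → point at 22.
Points: 4, 8, 22 (3 total).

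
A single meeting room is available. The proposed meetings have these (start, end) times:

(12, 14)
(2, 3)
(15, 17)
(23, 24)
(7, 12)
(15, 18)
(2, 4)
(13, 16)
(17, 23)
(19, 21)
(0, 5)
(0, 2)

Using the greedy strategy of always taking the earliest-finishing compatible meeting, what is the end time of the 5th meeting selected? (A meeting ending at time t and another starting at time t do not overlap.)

By end time: (0,2), (2,3), (2,4), (0,5), (7,12), (12,14), (13,16), (15,17), (15,18), (19,21), (17,23), (23,24).
Pick (0,2); next start ≥ 2 → (2,3); next start ≥ 3 → (7,12); next start ≥ 12 → (12,14); next start ≥ 14 → (15,17); next start ≥ 17 → (19,21); next start ≥ 21 → (23,24).
Selected: (0,2) (2,3) (7,12) (12,14) (15,17) (19,21) (23,24)

17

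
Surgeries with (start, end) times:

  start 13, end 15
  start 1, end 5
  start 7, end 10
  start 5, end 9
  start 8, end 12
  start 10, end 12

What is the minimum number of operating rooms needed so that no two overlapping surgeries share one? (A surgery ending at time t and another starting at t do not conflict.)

The answer is the maximum number of intervals overlapping at any instant.
starts: [1, 5, 7, 8, 10, 13]
ends:   [5, 9, 10, 12, 12, 15]
s1→1 e5→0 s5→1 s7→2 s8→3  — peak 3.

3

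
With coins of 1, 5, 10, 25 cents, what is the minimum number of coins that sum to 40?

Use the largest denomination that fits, subtract, and repeat.
40 − 1×25→15 − 1×10→5 − 1×5→0
Total coins = 1 + 1 + 1 = 3

3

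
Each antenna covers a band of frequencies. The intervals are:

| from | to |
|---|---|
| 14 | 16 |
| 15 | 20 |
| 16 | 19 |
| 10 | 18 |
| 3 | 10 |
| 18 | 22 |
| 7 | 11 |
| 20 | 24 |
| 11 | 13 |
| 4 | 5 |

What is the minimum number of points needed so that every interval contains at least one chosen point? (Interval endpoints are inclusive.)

Sort by right endpoint; whenever an interval is uncovered, place a point at its right end.
Sorted: [4,5] [3,10] [7,11] [11,13] [14,16] [10,18] [16,19] [15,20] [18,22] [20,24]
{[4,5],[3,10]} hit by 5; {[7,11],[11,13]} hit by 11; {[14,16],[10,18],[16,19],[15,20]} hit by 16; {[18,22],[20,24]} hit by 22.
Points: 5, 11, 16, 22 (4 total).

4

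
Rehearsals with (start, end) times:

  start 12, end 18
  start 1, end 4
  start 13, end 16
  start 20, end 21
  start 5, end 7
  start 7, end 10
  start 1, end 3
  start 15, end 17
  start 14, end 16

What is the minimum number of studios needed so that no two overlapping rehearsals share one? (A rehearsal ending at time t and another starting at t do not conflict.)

4

Events (time:±→running): 1:+→1 1:+→2 3:-→1 4:-→0 5:+→1 7:-→0 7:+→1 10:-→0 12:+→1 13:+→2 14:+→3 15:+→4 … peak 4.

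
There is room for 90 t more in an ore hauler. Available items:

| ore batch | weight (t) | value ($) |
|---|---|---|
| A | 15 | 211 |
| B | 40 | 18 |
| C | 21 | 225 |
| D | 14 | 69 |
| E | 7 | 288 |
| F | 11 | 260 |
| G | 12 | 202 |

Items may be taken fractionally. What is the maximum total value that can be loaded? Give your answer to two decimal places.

1259.50

Sort by value per unit weight and fill in that order.
Order: E (288/7=41.14) > F (260/11=23.64) > G (202/12=16.83) > A (211/15=14.07) > C (225/21=10.71) > D (69/14=4.93) > B (18/40=0.45)
Fill: take E (7 @ 288) → take F (11 @ 260) → take G (12 @ 202) → take A (15 @ 211) → take C (21 @ 225) → take D (14 @ 69) → take 10/40 of B → 4.50; 90/90 used.
Total value = 1259.50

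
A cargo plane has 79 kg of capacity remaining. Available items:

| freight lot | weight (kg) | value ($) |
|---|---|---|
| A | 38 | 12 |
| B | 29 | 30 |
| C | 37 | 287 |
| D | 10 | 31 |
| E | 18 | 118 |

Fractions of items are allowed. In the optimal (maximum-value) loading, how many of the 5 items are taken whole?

3

Sort by value per unit weight and fill in that order.
Order: C (287/37=7.76) > E (118/18=6.56) > D (31/10=3.10) > B (30/29=1.03) > A (12/38=0.32)
Fill: take C (37 @ 287) → take E (18 @ 118) → take D (10 @ 31) → take 14/29 of B → 14.48; 79/79 used.
3 item(s) taken whole; one partial (take 14/29 of B).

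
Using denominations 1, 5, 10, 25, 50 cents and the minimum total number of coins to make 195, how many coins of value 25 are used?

1

195 = 3×50 + 1×25 + 2×10
Count of 25: 1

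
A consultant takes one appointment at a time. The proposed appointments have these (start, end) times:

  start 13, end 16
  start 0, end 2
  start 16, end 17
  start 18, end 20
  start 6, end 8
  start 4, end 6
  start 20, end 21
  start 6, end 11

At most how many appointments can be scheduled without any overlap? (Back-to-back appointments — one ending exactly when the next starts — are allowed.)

Sorted by end: (0,2)  (4,6)  (6,8)  (6,11)  (13,16)  (16,17)  (18,20)  (20,21)
take (0,2); take (4,6); take (6,8); skip (6,11); take (13,16); take (16,17); take (18,20); take (20,21).
Selected 7 appointments.

7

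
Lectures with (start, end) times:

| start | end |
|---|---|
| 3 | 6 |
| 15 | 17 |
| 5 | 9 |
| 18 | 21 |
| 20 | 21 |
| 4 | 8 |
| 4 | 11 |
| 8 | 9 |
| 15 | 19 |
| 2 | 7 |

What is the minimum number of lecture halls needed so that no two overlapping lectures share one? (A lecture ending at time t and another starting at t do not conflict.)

5

Events (time:±→running): 2:+→1 3:+→2 4:+→3 4:+→4 5:+→5 … peak 5.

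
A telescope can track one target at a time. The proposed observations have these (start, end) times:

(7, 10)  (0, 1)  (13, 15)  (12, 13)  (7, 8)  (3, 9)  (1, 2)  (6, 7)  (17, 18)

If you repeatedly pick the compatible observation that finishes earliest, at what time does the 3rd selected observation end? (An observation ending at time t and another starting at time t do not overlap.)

7

Greedy by earliest finish: after sorting by end time, pick each interval compatible with the last pick.
Sorted by end: (0,1)  (1,2)  (6,7)  (7,8)  (3,9)  (7,10)  (12,13)  (13,15)  (17,18)
take (0,1); take (1,2); take (6,7); take (7,8); skip (7,10); take (12,13); take (13,15); take (17,18).
Selected: (0,1) (1,2) (6,7) (7,8) (12,13) (13,15) (17,18)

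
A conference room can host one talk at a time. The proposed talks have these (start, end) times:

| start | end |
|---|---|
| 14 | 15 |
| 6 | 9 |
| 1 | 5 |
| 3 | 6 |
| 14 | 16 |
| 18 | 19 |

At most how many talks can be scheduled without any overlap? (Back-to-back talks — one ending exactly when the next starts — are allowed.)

Greedy by earliest finish: after sorting by end time, pick each interval compatible with the last pick.
Sorted by end: (1,5)  (3,6)  (6,9)  (14,15)  (14,16)  (18,19)
take (1,5); take (6,9); take (14,15); skip (14,16); take (18,19).
Selected 4 talks.

4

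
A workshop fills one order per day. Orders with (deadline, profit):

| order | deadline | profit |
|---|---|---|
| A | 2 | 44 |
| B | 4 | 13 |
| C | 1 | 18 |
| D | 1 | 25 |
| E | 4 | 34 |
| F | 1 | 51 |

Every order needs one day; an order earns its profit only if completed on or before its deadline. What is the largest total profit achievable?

142

Profit order: F=51 A=44 E=34 D=25 C=18 B=13
Assign: F→slot 1, A→slot 2, E→slot 4, D skipped, C skipped, B→slot 3.
Slots: [1:F] [2:A] [3:B] [4:E]
Profit = 51 + 44 + 13 + 34 = 142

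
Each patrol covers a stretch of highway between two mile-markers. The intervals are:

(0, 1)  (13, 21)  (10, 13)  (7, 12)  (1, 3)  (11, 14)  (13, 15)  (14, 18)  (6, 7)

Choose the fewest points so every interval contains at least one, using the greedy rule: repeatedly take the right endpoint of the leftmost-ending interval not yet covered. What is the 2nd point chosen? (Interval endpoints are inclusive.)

By right end: [0,1]  [1,3]  [6,7]  [7,12]  [10,13]  [11,14]  [13,15]  [14,18]  [13,21]
[0,1] uncovered → point at 1; [6,7] uncovered → point at 7; [10,13] uncovered → point at 13; [14,18] uncovered → point at 18.
Points: 1, 7, 13, 18 (4 total).

7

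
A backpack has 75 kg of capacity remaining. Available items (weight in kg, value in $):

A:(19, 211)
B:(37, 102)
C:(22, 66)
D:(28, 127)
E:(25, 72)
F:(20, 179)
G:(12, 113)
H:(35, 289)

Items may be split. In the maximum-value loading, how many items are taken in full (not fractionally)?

3

Sort by value per unit weight and fill in that order.
Order: A (211/19=11.11) > G (113/12=9.42) > F (179/20=8.95) > H (289/35=8.26) > D (127/28=4.54) > C (66/22=3.00) > E (72/25=2.88) > B (102/37=2.76)
Fill: take A (19 @ 211) → take G (12 @ 113) → take F (20 @ 179) → take 24/35 of H → 198.17; 75/75 used.
3 item(s) taken whole; one partial (take 24/35 of H).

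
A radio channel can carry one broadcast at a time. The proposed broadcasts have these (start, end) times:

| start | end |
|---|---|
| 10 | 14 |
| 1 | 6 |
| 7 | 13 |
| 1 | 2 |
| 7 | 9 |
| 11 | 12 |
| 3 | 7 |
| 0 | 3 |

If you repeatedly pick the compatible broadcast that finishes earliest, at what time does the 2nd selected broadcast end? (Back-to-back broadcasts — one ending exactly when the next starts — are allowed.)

7

Sorted by end: (1,2)  (0,3)  (1,6)  (3,7)  (7,9)  (11,12)  (7,13)  (10,14)
take (1,2); skip (0,3); take (3,7); take (7,9); take (11,12).
Selected: (1,2) (3,7) (7,9) (11,12)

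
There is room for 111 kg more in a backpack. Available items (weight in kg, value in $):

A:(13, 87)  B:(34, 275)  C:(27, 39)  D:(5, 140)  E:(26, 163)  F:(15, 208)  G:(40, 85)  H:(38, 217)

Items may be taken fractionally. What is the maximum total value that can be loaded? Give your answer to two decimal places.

Sort by value per unit weight and fill in that order.
Ratios (sorted): D 28.00, F 13.87, B 8.09, A 6.69, E 6.27, H 5.71, G 2.12, C 1.44
take D (5 @ 140); take F (15 @ 208); take B (34 @ 275); take A (13 @ 87); take E (26 @ 163); take 18/38 of H → 102.79. Capacity used 111/111.
Total value = 975.79

975.79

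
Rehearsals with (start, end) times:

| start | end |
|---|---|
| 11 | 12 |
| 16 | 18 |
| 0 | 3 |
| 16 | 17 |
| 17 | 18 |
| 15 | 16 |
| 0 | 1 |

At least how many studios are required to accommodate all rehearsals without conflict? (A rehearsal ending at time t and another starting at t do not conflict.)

2

The answer is the maximum number of intervals overlapping at any instant.
starts: [0, 0, 11, 15, 16, 16, 17]
ends:   [1, 3, 12, 16, 17, 18, 18]
s0→1 s0→2  — peak 2.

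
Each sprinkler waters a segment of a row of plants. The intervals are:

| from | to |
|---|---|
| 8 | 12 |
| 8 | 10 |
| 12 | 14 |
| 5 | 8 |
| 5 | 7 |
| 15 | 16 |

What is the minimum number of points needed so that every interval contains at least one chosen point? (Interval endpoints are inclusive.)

By right end: [5,7]  [5,8]  [8,10]  [8,12]  [12,14]  [15,16]
[5,7] uncovered → point at 7; [8,10] uncovered → point at 10; [12,14] uncovered → point at 14; [15,16] uncovered → point at 16.
Points: 7, 10, 14, 16 (4 total).

4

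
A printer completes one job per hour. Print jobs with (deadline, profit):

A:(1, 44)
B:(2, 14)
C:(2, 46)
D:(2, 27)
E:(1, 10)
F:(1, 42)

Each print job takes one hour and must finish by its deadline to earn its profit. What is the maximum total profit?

Profit order: C=46 A=44 F=42 D=27 B=14 E=10
Assign: C→slot 2, A→slot 1, F skipped, D skipped, B skipped, E skipped.
Slots: [1:A] [2:C]
Profit = 44 + 46 = 90

90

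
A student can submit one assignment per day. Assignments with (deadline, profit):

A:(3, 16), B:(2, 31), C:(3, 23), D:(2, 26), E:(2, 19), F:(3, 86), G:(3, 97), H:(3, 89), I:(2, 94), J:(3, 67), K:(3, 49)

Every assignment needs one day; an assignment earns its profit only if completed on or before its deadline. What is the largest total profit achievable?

280

Sort by profit descending; place each in the latest free slot ≤ its deadline.
Profit order: G=97 I=94 H=89 F=86 J=67 K=49 B=31 D=26 C=23 E=19 A=16
Assign: G→slot 3, I→slot 2, H→slot 1, F skipped, J skipped, K skipped, B skipped, D skipped, C skipped, E skipped, A skipped.
Slots: [1:H] [2:I] [3:G]
Profit = 89 + 94 + 97 = 280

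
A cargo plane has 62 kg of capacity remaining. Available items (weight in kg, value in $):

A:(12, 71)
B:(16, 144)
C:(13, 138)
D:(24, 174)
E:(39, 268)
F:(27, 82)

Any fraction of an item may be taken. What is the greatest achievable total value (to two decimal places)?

Sort by value per unit weight and fill in that order.
Ratios (sorted): C 10.62, B 9.00, D 7.25, E 6.87, A 5.92, F 3.04
take C (13 @ 138); take B (16 @ 144); take D (24 @ 174); take 9/39 of E → 61.85. Capacity used 62/62.
Total value = 517.85

517.85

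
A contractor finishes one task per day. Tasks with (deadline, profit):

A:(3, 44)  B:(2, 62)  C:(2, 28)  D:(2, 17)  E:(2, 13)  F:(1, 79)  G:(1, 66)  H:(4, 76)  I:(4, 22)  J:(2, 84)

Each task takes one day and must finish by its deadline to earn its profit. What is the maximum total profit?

283

Take jobs in profit order; each goes to the latest open slot no later than its deadline.
By profit: J(d2,84), F(d1,79), H(d4,76), G(d1,66), B(d2,62), A(d3,44), C(d2,28), I(d4,22), D(d2,17), E(d2,13)
J→slot 2; F→slot 1; H→slot 4; G skipped; B skipped; A→slot 3; C skipped; I skipped; D skipped; E skipped.
Profit = 79 + 84 + 44 + 76 = 283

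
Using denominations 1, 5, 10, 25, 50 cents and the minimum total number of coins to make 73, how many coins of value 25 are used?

73 − 1×50→23 − 2×10→3 − 3×1→0
Count of 25: 0

0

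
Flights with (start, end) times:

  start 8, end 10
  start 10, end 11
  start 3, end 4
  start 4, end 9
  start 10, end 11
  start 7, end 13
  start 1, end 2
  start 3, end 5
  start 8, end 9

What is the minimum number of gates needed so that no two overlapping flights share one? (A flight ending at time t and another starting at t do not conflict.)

Count concurrent intervals with a sweep; the peak is the room count.
starts: [1, 3, 3, 4, 7, 8, 8, 10, 10]
ends:   [2, 4, 5, 9, 9, 10, 11, 11, 13]
s1→1 e2→0 s3→1 s3→2 e4→1 s4→2 e5→1 s7→2 s8→3 s8→4  — peak 4.

4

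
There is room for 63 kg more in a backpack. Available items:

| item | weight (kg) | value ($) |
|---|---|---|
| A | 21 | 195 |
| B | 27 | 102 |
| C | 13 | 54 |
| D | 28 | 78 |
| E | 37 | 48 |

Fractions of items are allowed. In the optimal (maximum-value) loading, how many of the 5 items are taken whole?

Greedy by value/weight ratio, highest first.
Order: A (195/21=9.29) > C (54/13=4.15) > B (102/27=3.78) > D (78/28=2.79) > E (48/37=1.30)
Fill: take A (21 @ 195) → take C (13 @ 54) → take B (27 @ 102) → take 2/28 of D → 5.57; 63/63 used.
3 item(s) taken whole; one partial (take 2/28 of D).

3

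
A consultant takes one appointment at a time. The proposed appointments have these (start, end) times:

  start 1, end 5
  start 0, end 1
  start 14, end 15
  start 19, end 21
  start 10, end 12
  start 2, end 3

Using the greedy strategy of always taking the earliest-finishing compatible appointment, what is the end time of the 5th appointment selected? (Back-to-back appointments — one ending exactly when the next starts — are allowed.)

Order by finish time; keep every interval that doesn't clash with the previous kept one.
Sorted by end: (0,1)  (2,3)  (1,5)  (10,12)  (14,15)  (19,21)
take (0,1); take (2,3); take (10,12); take (14,15); take (19,21).
Selected: (0,1) (2,3) (10,12) (14,15) (19,21)

21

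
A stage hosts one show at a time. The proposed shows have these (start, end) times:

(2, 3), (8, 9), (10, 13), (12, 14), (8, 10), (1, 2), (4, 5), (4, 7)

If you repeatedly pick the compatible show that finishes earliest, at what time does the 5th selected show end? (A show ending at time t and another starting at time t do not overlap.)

13

Sort by end time and greedily take each interval whose start is ≥ the last chosen end.
Sorted by end: (1,2)  (2,3)  (4,5)  (4,7)  (8,9)  (8,10)  (10,13)  (12,14)
take (1,2); take (2,3); take (4,5); skip (4,7); take (8,9); take (10,13).
Selected: (1,2) (2,3) (4,5) (8,9) (10,13)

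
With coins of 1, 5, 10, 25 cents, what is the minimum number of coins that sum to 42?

5

Greedy: take as many of the largest coin as possible, then repeat with the remainder.
42 = 1×25 + 1×10 + 1×5 + 2×1
Total coins = 1 + 1 + 1 + 2 = 5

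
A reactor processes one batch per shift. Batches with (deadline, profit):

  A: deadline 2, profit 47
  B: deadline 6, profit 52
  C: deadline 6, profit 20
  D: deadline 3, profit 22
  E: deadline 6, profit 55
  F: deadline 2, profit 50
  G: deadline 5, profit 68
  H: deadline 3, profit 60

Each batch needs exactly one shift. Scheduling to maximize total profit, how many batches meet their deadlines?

Sort by profit descending; place each in the latest free slot ≤ its deadline.
By profit: G(d5,68), H(d3,60), E(d6,55), B(d6,52), F(d2,50), A(d2,47), D(d3,22), C(d6,20)
G→slot 5; H→slot 3; E→slot 6; B→slot 4; F→slot 2; A→slot 1; D skipped; C skipped.
6 of 8 scheduled.

6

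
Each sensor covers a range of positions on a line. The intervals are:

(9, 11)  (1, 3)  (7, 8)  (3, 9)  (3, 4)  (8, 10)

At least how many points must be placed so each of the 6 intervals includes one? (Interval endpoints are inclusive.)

3

By right end: [1,3]  [3,4]  [7,8]  [3,9]  [8,10]  [9,11]
[1,3] uncovered → point at 3; [7,8] uncovered → point at 8; [9,11] uncovered → point at 11.
Points: 3, 8, 11 (3 total).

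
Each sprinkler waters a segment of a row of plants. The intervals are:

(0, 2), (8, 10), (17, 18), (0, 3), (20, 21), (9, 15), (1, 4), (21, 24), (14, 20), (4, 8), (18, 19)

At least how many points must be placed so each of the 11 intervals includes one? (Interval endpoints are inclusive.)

Sort by right endpoint; whenever an interval is uncovered, place a point at its right end.
Sorted: [0,2] [0,3] [1,4] [4,8] [8,10] [9,15] [17,18] [18,19] [14,20] [20,21] [21,24]
{[0,2],[0,3],[1,4]} hit by 2; {[4,8],[8,10]} hit by 8; {[9,15]} hit by 15; {[17,18],[18,19],[14,20]} hit by 18; {[20,21],[21,24]} hit by 21.
Points: 2, 8, 15, 18, 21 (5 total).

5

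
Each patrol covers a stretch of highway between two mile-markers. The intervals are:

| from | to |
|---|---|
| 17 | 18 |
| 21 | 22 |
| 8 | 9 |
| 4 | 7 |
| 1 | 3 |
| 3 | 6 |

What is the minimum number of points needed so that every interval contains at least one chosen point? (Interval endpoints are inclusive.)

Process intervals by earliest right end; each time one isn't hit yet, stab at its right endpoint.
Sorted: [1,3] [3,6] [4,7] [8,9] [17,18] [21,22]
{[1,3],[3,6]} hit by 3; {[4,7]} hit by 7; {[8,9]} hit by 9; {[17,18]} hit by 18; {[21,22]} hit by 22.
Points: 3, 7, 9, 18, 22 (5 total).

5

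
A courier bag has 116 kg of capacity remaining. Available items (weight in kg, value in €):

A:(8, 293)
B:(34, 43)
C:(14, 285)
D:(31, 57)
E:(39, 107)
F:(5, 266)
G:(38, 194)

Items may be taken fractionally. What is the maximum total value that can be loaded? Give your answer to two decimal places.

1167.06

Ratios (sorted): F 53.20, A 36.62, C 20.36, G 5.11, E 2.74, D 1.84, B 1.26
take F (5 @ 266); take A (8 @ 293); take C (14 @ 285); take G (38 @ 194); take E (39 @ 107); take 12/31 of D → 22.06. Capacity used 116/116.
Total value = 1167.06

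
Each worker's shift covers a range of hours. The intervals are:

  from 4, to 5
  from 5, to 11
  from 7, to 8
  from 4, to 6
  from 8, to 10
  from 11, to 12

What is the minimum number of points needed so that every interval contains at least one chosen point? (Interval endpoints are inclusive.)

Sorted: [4,5] [4,6] [7,8] [8,10] [5,11] [11,12]
{[4,5],[4,6]} hit by 5; {[7,8],[8,10],[5,11]} hit by 8; {[11,12]} hit by 12.
Points: 5, 8, 12 (3 total).

3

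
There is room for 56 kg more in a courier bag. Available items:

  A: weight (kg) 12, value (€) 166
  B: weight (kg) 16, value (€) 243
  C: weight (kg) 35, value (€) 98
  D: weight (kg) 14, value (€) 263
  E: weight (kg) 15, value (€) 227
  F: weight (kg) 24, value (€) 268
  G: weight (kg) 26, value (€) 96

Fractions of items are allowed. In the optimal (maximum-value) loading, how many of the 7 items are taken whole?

Greedy by value/weight ratio, highest first.
Ratios (sorted): D 18.79, B 15.19, E 15.13, A 13.83, F 11.17, G 3.69, C 2.80
take D (14 @ 263); take B (16 @ 243); take E (15 @ 227); take 11/12 of A → 152.17. Capacity used 56/56.
3 item(s) taken whole; one partial (take 11/12 of A).

3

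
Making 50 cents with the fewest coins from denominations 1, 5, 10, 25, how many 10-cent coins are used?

Greedy: take as many of the largest coin as possible, then repeat with the remainder.
50 − 2×25→0
Count of 10: 0

0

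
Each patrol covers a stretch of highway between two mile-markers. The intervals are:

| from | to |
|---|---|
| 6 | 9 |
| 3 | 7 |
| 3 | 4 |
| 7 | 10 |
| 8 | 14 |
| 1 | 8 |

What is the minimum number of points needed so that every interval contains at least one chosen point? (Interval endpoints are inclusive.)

Sorted: [3,4] [3,7] [1,8] [6,9] [7,10] [8,14]
{[3,4],[3,7],[1,8]} hit by 4; {[6,9],[7,10],[8,14]} hit by 9.
Points: 4, 9 (2 total).

2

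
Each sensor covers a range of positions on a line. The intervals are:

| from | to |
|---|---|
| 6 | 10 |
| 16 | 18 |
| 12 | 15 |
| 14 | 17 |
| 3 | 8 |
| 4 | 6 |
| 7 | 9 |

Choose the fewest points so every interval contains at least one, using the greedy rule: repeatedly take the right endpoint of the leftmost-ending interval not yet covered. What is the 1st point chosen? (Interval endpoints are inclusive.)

Sorted: [4,6] [3,8] [7,9] [6,10] [12,15] [14,17] [16,18]
{[4,6],[3,8]} hit by 6; {[7,9],[6,10]} hit by 9; {[12,15],[14,17]} hit by 15; {[16,18]} hit by 18.
Points: 6, 9, 15, 18 (4 total).

6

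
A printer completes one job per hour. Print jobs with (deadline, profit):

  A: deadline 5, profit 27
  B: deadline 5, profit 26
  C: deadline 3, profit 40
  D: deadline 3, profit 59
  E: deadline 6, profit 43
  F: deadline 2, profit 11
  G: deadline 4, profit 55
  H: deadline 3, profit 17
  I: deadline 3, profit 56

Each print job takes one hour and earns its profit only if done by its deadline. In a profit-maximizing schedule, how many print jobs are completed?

Take jobs in profit order; each goes to the latest open slot no later than its deadline.
By profit: D(d3,59), I(d3,56), G(d4,55), E(d6,43), C(d3,40), A(d5,27), B(d5,26), H(d3,17), F(d2,11)
D→slot 3; I→slot 2; G→slot 4; E→slot 6; C→slot 1; A→slot 5; B skipped; H skipped; F skipped.
6 of 9 scheduled.

6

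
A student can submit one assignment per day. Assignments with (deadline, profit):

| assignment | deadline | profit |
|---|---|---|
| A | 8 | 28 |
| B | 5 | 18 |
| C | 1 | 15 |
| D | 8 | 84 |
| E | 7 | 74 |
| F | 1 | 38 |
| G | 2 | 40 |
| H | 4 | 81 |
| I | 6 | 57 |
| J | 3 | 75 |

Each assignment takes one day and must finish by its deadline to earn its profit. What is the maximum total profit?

Take jobs in profit order; each goes to the latest open slot no later than its deadline.
Profit order: D=84 H=81 J=75 E=74 I=57 G=40 F=38 A=28 B=18 C=15
Assign: D→slot 8, H→slot 4, J→slot 3, E→slot 7, I→slot 6, G→slot 2, F→slot 1, A→slot 5, B skipped, C skipped.
Slots: [1:F] [2:G] [3:J] [4:H] [5:A] [6:I] [7:E] [8:D]
Profit = 38 + 40 + 75 + 81 + 28 + 57 + 74 + 84 = 477

477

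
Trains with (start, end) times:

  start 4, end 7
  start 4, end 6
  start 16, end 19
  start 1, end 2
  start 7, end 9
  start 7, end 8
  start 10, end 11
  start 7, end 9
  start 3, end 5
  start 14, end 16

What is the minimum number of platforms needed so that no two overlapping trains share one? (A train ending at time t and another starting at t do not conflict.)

Count concurrent intervals with a sweep; the peak is the room count.
Events (time:±→running): 1:+→1 2:-→0 3:+→1 4:+→2 4:+→3 … peak 3.

3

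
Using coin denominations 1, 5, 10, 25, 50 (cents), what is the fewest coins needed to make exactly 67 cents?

Use the largest denomination that fits, subtract, and repeat.
67 = 1×50 + 1×10 + 1×5 + 2×1
Total coins = 1 + 1 + 1 + 2 = 5

5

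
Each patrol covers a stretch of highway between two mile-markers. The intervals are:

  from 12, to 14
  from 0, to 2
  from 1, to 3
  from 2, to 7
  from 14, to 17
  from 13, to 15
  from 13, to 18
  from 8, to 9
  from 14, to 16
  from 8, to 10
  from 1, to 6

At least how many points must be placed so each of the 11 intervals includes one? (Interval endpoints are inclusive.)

By right end: [0,2]  [1,3]  [1,6]  [2,7]  [8,9]  [8,10]  [12,14]  [13,15]  [14,16]  [14,17]  [13,18]
[0,2] uncovered → point at 2; [8,9] uncovered → point at 9; [12,14] uncovered → point at 14.
Points: 2, 9, 14 (3 total).

3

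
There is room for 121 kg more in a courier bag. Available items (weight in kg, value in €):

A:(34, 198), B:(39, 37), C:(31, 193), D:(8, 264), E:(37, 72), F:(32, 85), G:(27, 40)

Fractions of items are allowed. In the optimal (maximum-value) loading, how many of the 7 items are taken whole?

Sort by value per unit weight and fill in that order.
Ratios (sorted): D 33.00, C 6.23, A 5.82, F 2.66, E 1.95, G 1.48, B 0.95
take D (8 @ 264); take C (31 @ 193); take A (34 @ 198); take F (32 @ 85); take 16/37 of E → 31.14. Capacity used 121/121.
4 item(s) taken whole; one partial (take 16/37 of E).

4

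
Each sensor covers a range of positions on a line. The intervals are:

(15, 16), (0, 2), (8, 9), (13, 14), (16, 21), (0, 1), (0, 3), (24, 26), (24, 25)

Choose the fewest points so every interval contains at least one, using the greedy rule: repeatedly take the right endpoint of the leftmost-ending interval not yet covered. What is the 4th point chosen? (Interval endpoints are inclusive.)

16

Sorted: [0,1] [0,2] [0,3] [8,9] [13,14] [15,16] [16,21] [24,25] [24,26]
{[0,1],[0,2],[0,3]} hit by 1; {[8,9]} hit by 9; {[13,14]} hit by 14; {[15,16],[16,21]} hit by 16; {[24,25],[24,26]} hit by 25.
Points: 1, 9, 14, 16, 25 (5 total).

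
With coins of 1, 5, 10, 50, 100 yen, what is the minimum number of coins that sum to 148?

9

148 = 1×100 + 4×10 + 1×5 + 3×1
Total coins = 1 + 4 + 1 + 3 = 9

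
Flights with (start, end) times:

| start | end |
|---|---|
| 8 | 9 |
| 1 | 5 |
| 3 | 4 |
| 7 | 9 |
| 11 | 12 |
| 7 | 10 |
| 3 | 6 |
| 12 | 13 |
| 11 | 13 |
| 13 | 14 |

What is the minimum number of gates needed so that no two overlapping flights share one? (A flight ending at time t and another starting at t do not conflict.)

3

Count concurrent intervals with a sweep; the peak is the room count.
starts: [1, 3, 3, 7, 7, 8, 11, 11, 12, 13]
ends:   [4, 5, 6, 9, 9, 10, 12, 13, 13, 14]
s1→1 s3→2 s3→3  — peak 3.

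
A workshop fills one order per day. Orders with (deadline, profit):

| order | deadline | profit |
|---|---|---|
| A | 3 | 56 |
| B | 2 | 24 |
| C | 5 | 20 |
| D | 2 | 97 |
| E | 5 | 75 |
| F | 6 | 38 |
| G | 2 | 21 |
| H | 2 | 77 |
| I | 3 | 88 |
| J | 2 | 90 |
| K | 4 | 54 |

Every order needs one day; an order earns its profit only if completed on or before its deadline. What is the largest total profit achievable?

442

Take jobs in profit order; each goes to the latest open slot no later than its deadline.
By profit: D(d2,97), J(d2,90), I(d3,88), H(d2,77), E(d5,75), A(d3,56), K(d4,54), F(d6,38), B(d2,24), G(d2,21), C(d5,20)
D→slot 2; J→slot 1; I→slot 3; H skipped; E→slot 5; A skipped; K→slot 4; F→slot 6; B skipped; G skipped; C skipped.
Profit = 90 + 97 + 88 + 54 + 75 + 38 = 442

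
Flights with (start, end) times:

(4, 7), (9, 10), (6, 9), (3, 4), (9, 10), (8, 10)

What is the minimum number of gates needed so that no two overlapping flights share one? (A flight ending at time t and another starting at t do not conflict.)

Count concurrent intervals with a sweep; the peak is the room count.
starts: [3, 4, 6, 8, 9, 9]
ends:   [4, 7, 9, 10, 10, 10]
s3→1 e4→0 s4→1 s6→2 e7→1 s8→2 e9→1 s9→2 s9→3  — peak 3.

3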